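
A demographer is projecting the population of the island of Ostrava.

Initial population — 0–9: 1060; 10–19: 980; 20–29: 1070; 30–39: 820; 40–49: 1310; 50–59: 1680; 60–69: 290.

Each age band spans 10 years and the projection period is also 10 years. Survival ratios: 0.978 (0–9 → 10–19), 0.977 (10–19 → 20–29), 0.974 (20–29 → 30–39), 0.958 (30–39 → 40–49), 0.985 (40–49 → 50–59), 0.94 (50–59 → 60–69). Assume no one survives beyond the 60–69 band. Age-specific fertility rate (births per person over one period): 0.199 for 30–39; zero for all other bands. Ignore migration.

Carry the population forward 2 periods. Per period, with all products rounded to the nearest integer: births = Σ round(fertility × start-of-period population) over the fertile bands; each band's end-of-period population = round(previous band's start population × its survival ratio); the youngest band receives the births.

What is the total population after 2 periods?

5296

[period 1]
Births: 820 × 0.199 = 163
10–19: 1060 × 0.978 = 1037
20–29: 980 × 0.977 = 957
30–39: 1070 × 0.974 = 1042
40–49: 820 × 0.958 = 786
50–59: 1310 × 0.985 = 1290
60–69: 1680 × 0.94 = 1579
Population now: 0–9=163, 10–19=1037, 20–29=957, 30–39=1042, 40–49=786, 50–59=1290, 60–69=1579
[period 2]
Births: 1042 × 0.199 = 207
10–19: 163 × 0.978 = 159
20–29: 1037 × 0.977 = 1013
30–39: 957 × 0.974 = 932
40–49: 1042 × 0.958 = 998
50–59: 786 × 0.985 = 774
60–69: 1290 × 0.94 = 1213
Population now: 0–9=207, 10–19=159, 20–29=1013, 30–39=932, 40–49=998, 50–59=774, 60–69=1213
Total after period 2: 207 + 159 + 1013 + 932 + 998 + 774 + 1213 = 5296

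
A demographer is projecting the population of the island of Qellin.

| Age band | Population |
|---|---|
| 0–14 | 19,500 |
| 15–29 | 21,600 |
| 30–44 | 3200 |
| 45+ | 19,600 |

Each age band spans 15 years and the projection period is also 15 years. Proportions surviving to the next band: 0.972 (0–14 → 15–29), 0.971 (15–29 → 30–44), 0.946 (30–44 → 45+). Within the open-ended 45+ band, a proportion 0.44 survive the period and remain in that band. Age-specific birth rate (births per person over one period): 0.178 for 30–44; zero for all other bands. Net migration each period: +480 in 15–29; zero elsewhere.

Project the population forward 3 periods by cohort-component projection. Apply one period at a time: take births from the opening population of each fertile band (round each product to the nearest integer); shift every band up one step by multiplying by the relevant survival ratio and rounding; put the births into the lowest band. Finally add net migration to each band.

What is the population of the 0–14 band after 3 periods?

3359

— Period 1 —
Births: 3200 × 0.178 = 570
15–29: 19500 × 0.972 = 18954
30–44: 21600 × 0.971 = 20974
45+: 3200 × 0.946 + 19600 × 0.44 = 3027 + 8624 = 11651
Net migration: 15–29 + 480 → 19434
End of period: [570, 19434, 20974, 11651]
— Period 2 —
Births: 20974 × 0.178 = 3733
15–29: 570 × 0.972 = 554
30–44: 19434 × 0.971 = 18870
45+: 20974 × 0.946 + 11651 × 0.44 = 19841 + 5126 = 24967
Net migration: 15–29 + 480 → 1034
End of period: [3733, 1034, 18870, 24967]
— Period 3 —
Births: 18870 × 0.178 = 3359
15–29: 3733 × 0.972 = 3628
30–44: 1034 × 0.971 = 1004
45+: 18870 × 0.946 + 24967 × 0.44 = 17851 + 10985 = 28836
Net migration: 15–29 + 480 → 4108
End of period: [3359, 4108, 1004, 28836]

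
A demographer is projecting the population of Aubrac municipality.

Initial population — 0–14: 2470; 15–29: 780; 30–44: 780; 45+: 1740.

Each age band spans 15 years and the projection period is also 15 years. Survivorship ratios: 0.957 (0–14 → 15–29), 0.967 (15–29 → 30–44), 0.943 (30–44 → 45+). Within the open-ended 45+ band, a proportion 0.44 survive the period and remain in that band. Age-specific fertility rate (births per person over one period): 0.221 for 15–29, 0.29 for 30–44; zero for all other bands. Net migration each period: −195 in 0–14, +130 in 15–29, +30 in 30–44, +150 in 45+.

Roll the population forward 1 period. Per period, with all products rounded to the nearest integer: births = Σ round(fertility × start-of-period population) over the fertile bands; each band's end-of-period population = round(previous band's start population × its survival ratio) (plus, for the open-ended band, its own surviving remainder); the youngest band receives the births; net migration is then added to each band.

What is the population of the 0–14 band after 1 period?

203

Call the groups 1 to 4, youngest first.
— Period 1 —
Births: 780 × 0.221 = 172  |  780 × 0.29 = 226 — total 398
Group 2: 2470 × 0.957 = 2364
Group 3: 780 × 0.967 = 754
Group 4: 780 × 0.943 + 1740 × 0.44 = 736 + 766 = 1502
Net migration: Group 1 − 195 → 203; Group 2 + 130 → 2494; Group 3 + 30 → 784; Group 4 + 150 → 1652
Population now: 0–14=203, 15–29=2494, 30–44=784, 45+=1652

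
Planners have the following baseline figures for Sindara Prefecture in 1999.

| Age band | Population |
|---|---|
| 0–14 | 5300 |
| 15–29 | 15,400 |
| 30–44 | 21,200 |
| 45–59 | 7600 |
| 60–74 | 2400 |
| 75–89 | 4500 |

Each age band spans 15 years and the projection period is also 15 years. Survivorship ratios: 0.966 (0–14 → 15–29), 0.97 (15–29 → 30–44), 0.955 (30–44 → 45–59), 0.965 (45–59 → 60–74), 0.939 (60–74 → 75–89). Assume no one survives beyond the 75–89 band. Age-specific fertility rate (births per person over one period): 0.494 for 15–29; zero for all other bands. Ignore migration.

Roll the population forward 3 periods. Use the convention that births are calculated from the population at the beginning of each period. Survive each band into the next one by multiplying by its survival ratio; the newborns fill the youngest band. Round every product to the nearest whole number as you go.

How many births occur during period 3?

Period 1:
Births: 15400 × 0.494 = 7608
15–29: 5300 × 0.966 = 5120
30–44: 15400 × 0.97 = 14938
45–59: 21200 × 0.955 = 20246
60–74: 7600 × 0.965 = 7334
75–89: 2400 × 0.939 = 2254
→ [7608, 5120, 14938, 20246, 7334, 2254]
Period 2:
Births: 5120 × 0.494 = 2529
15–29: 7608 × 0.966 = 7349
30–44: 5120 × 0.97 = 4966
45–59: 14938 × 0.955 = 14266
60–74: 20246 × 0.965 = 19537
75–89: 7334 × 0.939 = 6887
→ [2529, 7349, 4966, 14266, 19537, 6887]
Period 3:
Births: 7349 × 0.494 = 3630
15–29: 2529 × 0.966 = 2443
30–44: 7349 × 0.97 = 7129
45–59: 4966 × 0.955 = 4743
60–74: 14266 × 0.965 = 13767
75–89: 19537 × 0.939 = 18345
→ [3630, 2443, 7129, 4743, 13767, 18345]

3630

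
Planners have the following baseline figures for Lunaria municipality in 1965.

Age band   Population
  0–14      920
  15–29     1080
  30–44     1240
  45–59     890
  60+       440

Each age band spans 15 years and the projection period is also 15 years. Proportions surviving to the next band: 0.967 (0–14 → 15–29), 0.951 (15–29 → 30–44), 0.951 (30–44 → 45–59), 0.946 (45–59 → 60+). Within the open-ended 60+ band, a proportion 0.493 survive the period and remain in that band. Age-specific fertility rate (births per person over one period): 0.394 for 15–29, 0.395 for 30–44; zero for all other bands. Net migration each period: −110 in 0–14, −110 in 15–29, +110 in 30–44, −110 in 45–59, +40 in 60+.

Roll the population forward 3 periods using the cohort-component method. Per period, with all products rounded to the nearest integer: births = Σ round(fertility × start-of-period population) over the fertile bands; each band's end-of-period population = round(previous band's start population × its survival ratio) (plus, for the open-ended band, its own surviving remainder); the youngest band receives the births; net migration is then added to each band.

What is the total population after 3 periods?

Period 1:
Births: 1080 × 0.394 = 426, 1240 × 0.395 = 490 ⇒ total 916
15–29: 920 × 0.967 = 890
30–44: 1080 × 0.951 = 1027
45–59: 1240 × 0.951 = 1179
60+: 890 × 0.946 + 440 × 0.493 = 842 + 217 = 1059
Net migration: 0–14 − 110 → 806; 15–29 − 110 → 780; 30–44 + 110 → 1137; 45–59 − 110 → 1069; 60+ + 40 → 1099
Giving 806 / 780 / 1137 / 1069 / 1099.
Period 2:
Births: 780 × 0.394 = 307, 1137 × 0.395 = 449 ⇒ total 756
15–29: 806 × 0.967 = 779
30–44: 780 × 0.951 = 742
45–59: 1137 × 0.951 = 1081
60+: 1069 × 0.946 + 1099 × 0.493 = 1011 + 542 = 1553
Net migration: 0–14 − 110 → 646; 15–29 − 110 → 669; 30–44 + 110 → 852; 45–59 − 110 → 971; 60+ + 40 → 1593
Giving 646 / 669 / 852 / 971 / 1593.
Period 3:
Births: 669 × 0.394 = 264, 852 × 0.395 = 337 ⇒ total 601
15–29: 646 × 0.967 = 625
30–44: 669 × 0.951 = 636
45–59: 852 × 0.951 = 810
60+: 971 × 0.946 + 1593 × 0.493 = 919 + 785 = 1704
Net migration: 0–14 − 110 → 491; 15–29 − 110 → 515; 30–44 + 110 → 746; 45–59 − 110 → 700; 60+ + 40 → 1744
Giving 491 / 515 / 746 / 700 / 1744.
Total after period 3: 491 + 515 + 746 + 700 + 1744 = 4196

4196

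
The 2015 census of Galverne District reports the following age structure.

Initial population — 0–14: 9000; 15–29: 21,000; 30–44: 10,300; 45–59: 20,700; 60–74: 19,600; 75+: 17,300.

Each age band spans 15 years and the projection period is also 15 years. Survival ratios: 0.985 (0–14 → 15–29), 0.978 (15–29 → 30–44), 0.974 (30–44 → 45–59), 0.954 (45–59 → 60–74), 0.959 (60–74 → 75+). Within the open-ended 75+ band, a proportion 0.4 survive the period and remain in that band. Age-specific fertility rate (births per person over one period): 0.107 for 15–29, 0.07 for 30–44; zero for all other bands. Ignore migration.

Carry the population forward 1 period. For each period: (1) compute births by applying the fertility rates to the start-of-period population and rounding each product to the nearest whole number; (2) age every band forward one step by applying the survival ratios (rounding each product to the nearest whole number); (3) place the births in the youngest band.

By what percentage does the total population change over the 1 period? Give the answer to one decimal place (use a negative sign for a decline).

Call the groups 1 to 6, youngest first.
After projecting period 1:
Births: 21000 × 0.107 = 2247, 10300 × 0.07 = 721 ⇒ total 2968
Group 2: 9000 × 0.985 = 8865
Group 3: 21000 × 0.978 = 20538
Group 4: 10300 × 0.974 = 10032
Group 5: 20700 × 0.954 = 19748
Group 6: 19600 × 0.959 + 17300 × 0.4 = 18796 + 6920 = 25716
→ [2968, 8865, 20538, 10032, 19748, 25716]
Total: 97900 → 87867; change = -10033; percentage change = -10.2%

-10.2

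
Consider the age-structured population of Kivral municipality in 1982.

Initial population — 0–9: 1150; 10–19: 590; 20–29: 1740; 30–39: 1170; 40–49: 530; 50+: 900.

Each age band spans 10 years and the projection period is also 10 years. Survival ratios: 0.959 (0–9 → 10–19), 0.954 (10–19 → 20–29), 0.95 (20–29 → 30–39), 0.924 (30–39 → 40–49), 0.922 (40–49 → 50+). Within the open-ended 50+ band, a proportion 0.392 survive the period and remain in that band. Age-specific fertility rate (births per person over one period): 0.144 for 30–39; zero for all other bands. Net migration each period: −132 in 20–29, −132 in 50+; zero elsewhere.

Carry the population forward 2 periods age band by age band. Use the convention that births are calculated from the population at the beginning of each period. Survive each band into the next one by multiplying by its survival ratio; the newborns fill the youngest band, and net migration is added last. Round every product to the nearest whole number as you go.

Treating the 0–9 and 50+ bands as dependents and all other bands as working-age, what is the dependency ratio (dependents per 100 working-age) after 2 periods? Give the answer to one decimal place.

Let group 1 be 0–9 through group 6 = 50+.
Period 1.
Births: 1170 * 0.144 = 168
Group 2: 1150 * 0.959 = 1103
Group 3: 590 * 0.954 = 563
Group 4: 1740 * 0.95 = 1653
Group 5: 1170 * 0.924 = 1081
Group 6: 530 * 0.922 + 900 * 0.392 = 489 + 353 = 842
Net migration: Group 3 − 132 → 431; Group 6 − 132 → 710
Giving 168 / 1103 / 431 / 1653 / 1081 / 710.
Period 2.
Births: 1653 * 0.144 = 238
Group 2: 168 * 0.959 = 161
Group 3: 1103 * 0.954 = 1052
Group 4: 431 * 0.95 = 409
Group 5: 1653 * 0.924 = 1527
Group 6: 1081 * 0.922 + 710 * 0.392 = 997 + 278 = 1275
Net migration: Group 3 − 132 → 920; Group 6 − 132 → 1143
Giving 238 / 161 / 920 / 409 / 1527 / 1143.
Dependents (band 0–9 + band 50+) = 238 + 1143 = 1381; working-age = 3017; ratio = 1381/3017 × 100 = 45.8

45.8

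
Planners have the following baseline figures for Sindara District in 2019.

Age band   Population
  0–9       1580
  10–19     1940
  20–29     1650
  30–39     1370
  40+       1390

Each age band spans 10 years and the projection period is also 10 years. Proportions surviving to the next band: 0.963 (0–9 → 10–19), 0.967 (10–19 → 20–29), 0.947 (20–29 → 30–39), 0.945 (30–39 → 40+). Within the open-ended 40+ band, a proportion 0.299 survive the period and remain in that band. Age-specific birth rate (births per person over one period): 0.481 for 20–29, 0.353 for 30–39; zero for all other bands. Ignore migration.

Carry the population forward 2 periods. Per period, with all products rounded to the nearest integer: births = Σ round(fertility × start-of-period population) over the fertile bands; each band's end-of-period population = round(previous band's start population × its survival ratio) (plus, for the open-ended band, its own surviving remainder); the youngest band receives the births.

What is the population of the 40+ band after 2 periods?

1989

[period 1]
Births: 1650 * 0.481 = 794 ; 1370 * 0.353 = 484 → total 1278
10–19: 1580 * 0.963 = 1522
20–29: 1940 * 0.967 = 1876
30–39: 1650 * 0.947 = 1563
40+: 1370 * 0.945 + 1390 * 0.299 = 1295 + 416 = 1711
Population now: 0–9=1278, 10–19=1522, 20–29=1876, 30–39=1563, 40+=1711
[period 2]
Births: 1876 * 0.481 = 902 ; 1563 * 0.353 = 552 → total 1454
10–19: 1278 * 0.963 = 1231
20–29: 1522 * 0.967 = 1472
30–39: 1876 * 0.947 = 1777
40+: 1563 * 0.945 + 1711 * 0.299 = 1477 + 512 = 1989
Population now: 0–9=1454, 10–19=1231, 20–29=1472, 30–39=1777, 40+=1989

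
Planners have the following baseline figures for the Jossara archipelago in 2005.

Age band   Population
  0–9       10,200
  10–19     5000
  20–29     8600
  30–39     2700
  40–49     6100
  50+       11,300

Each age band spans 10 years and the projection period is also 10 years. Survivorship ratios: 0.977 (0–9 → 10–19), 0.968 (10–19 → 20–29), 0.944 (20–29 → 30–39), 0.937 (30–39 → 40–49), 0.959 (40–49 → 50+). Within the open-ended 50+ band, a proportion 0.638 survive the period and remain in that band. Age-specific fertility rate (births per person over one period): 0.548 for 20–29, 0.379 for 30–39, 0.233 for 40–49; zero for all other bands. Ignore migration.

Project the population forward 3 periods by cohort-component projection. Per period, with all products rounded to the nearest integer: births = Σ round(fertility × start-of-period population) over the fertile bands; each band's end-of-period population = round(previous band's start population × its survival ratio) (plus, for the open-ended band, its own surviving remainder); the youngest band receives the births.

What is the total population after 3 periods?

After projecting period 1:
Births: 8600 × 0.548 = 4713 ; 2700 × 0.379 = 1023 ; 6100 × 0.233 = 1421 → total 7157
10–19: 10200 × 0.977 = 9965
20–29: 5000 × 0.968 = 4840
30–39: 8600 × 0.944 = 8118
40–49: 2700 × 0.937 = 2530
50+: 6100 × 0.959 + 11300 × 0.638 = 5850 + 7209 = 13059
Giving 7157 / 9965 / 4840 / 8118 / 2530 / 13059.
After projecting period 2:
Births: 4840 × 0.548 = 2652 ; 8118 × 0.379 = 3077 ; 2530 × 0.233 = 589 → total 6318
10–19: 7157 × 0.977 = 6992
20–29: 9965 × 0.968 = 9646
30–39: 4840 × 0.944 = 4569
40–49: 8118 × 0.937 = 7607
50+: 2530 × 0.959 + 13059 × 0.638 = 2426 + 8332 = 10758
Giving 6318 / 6992 / 9646 / 4569 / 7607 / 10758.
After projecting period 3:
Births: 9646 × 0.548 = 5286 ; 4569 × 0.379 = 1732 ; 7607 × 0.233 = 1772 → total 8790
10–19: 6318 × 0.977 = 6173
20–29: 6992 × 0.968 = 6768
30–39: 9646 × 0.944 = 9106
40–49: 4569 × 0.937 = 4281
50+: 7607 × 0.959 + 10758 × 0.638 = 7295 + 6864 = 14159
Giving 8790 / 6173 / 6768 / 9106 / 4281 / 14159.
Total after period 3: 8790 + 6173 + 6768 + 9106 + 4281 + 14159 = 49277

49277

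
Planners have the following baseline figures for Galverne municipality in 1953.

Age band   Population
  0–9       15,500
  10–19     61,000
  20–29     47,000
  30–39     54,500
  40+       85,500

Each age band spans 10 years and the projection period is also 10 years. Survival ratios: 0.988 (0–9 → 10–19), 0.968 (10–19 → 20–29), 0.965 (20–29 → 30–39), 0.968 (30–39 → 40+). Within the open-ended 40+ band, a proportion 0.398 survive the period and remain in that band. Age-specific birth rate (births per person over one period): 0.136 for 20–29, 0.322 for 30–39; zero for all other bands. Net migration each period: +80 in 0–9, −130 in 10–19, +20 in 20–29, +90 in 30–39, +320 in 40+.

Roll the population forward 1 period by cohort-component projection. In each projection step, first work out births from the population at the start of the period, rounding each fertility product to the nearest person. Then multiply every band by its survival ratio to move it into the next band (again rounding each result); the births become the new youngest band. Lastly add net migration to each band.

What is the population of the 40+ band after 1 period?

Period 1.
Births: 47000 * 0.136 = 6392, 54500 * 0.322 = 17549 ⇒ total 23941
10–19: 15500 * 0.988 = 15314
20–29: 61000 * 0.968 = 59048
30–39: 47000 * 0.965 = 45355
40+: 54500 * 0.968 + 85500 * 0.398 = 52756 + 34029 = 86785
Net migration: 0–9 + 80 → 24021; 10–19 − 130 → 15184; 20–29 + 20 → 59068; 30–39 + 90 → 45445; 40+ + 320 → 87105
→ [24021, 15184, 59068, 45445, 87105]

87105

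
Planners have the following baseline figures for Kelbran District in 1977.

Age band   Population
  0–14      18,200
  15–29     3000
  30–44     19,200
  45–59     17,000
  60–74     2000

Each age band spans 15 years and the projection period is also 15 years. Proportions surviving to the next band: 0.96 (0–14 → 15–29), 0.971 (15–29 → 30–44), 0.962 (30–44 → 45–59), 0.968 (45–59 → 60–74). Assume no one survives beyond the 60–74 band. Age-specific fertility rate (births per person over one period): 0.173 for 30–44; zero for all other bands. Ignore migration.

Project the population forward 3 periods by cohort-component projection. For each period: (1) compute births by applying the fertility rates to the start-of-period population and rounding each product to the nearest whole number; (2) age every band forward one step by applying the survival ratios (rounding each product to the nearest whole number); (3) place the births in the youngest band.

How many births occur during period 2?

504

Period 1:
Births: 19200 × 0.173 = 3322
15–29: 18200 × 0.96 = 17472
30–44: 3000 × 0.971 = 2913
45–59: 19200 × 0.962 = 18470
60–74: 17000 × 0.968 = 16456
Population now: 0–14=3322, 15–29=17472, 30–44=2913, 45–59=18470, 60–74=16456
Period 2:
Births: 2913 × 0.173 = 504
15–29: 3322 × 0.96 = 3189
30–44: 17472 × 0.971 = 16965
45–59: 2913 × 0.962 = 2802
60–74: 18470 × 0.968 = 17879
Population now: 0–14=504, 15–29=3189, 30–44=16965, 45–59=2802, 60–74=17879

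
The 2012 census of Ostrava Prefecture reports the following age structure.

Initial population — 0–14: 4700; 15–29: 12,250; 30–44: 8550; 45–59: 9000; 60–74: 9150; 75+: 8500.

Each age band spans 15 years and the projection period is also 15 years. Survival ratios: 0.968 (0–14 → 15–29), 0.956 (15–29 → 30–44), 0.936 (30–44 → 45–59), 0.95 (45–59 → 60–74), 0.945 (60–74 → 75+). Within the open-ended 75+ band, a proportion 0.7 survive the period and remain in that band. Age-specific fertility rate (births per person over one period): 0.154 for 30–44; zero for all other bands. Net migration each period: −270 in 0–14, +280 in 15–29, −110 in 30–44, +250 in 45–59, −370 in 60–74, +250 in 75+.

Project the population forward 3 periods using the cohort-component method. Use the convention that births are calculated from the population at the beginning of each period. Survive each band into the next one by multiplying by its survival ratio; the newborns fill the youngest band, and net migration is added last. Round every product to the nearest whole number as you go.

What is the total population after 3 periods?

38121

Let band 1 be 0–14 through band 6 = 75+.
Period 1.
Births: 8550 × 0.154 = 1317
Band 2: 4700 × 0.968 = 4550
Band 3: 12250 × 0.956 = 11711
Band 4: 8550 × 0.936 = 8003
Band 5: 9000 × 0.95 = 8550
Band 6: 9150 × 0.945 + 8500 × 0.7 = 8647 + 5950 = 14597
Net migration: Band 1 − 270 → 1047; Band 2 + 280 → 4830; Band 3 − 110 → 11601; Band 4 + 250 → 8253; Band 5 − 370 → 8180; Band 6 + 250 → 14847
→ [1047, 4830, 11601, 8253, 8180, 14847]
Period 2.
Births: 11601 × 0.154 = 1787
Band 2: 1047 × 0.968 = 1013
Band 3: 4830 × 0.956 = 4617
Band 4: 11601 × 0.936 = 10859
Band 5: 8253 × 0.95 = 7840
Band 6: 8180 × 0.945 + 14847 × 0.7 = 7730 + 10393 = 18123
Net migration: Band 1 − 270 → 1517; Band 2 + 280 → 1293; Band 3 − 110 → 4507; Band 4 + 250 → 11109; Band 5 − 370 → 7470; Band 6 + 250 → 18373
→ [1517, 1293, 4507, 11109, 7470, 18373]
Period 3.
Births: 4507 × 0.154 = 694
Band 2: 1517 × 0.968 = 1468
Band 3: 1293 × 0.956 = 1236
Band 4: 4507 × 0.936 = 4219
Band 5: 11109 × 0.95 = 10554
Band 6: 7470 × 0.945 + 18373 × 0.7 = 7059 + 12861 = 19920
Net migration: Band 1 − 270 → 424; Band 2 + 280 → 1748; Band 3 − 110 → 1126; Band 4 + 250 → 4469; Band 5 − 370 → 10184; Band 6 + 250 → 20170
→ [424, 1748, 1126, 4469, 10184, 20170]
Total after period 3: 424 + 1748 + 1126 + 4469 + 10184 + 20170 = 38121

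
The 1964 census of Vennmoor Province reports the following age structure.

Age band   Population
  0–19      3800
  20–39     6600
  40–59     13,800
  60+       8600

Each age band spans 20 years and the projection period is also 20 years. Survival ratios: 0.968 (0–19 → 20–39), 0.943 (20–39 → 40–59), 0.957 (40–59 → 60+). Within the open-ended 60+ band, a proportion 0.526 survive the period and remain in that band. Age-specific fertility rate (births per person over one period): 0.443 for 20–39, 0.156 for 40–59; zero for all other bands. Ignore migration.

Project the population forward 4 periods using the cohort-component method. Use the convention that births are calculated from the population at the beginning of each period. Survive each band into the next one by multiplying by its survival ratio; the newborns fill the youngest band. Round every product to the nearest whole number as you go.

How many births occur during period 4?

Numbering the groups 1..4 from youngest to oldest:
Period 1.
Births: 6600 × 0.443 = 2924, 13800 × 0.156 = 2153 → 5077
Group 2: 3800 × 0.968 = 3678
Group 3: 6600 × 0.943 = 6224
Group 4: 13800 × 0.957 + 8600 × 0.526 = 13207 + 4524 = 17731
Giving 5077 / 3678 / 6224 / 17731.
Period 2.
Births: 3678 × 0.443 = 1629, 6224 × 0.156 = 971 → 2600
Group 2: 5077 × 0.968 = 4915
Group 3: 3678 × 0.943 = 3468
Group 4: 6224 × 0.957 + 17731 × 0.526 = 5956 + 9327 = 15283
Giving 2600 / 4915 / 3468 / 15283.
Period 3.
Births: 4915 × 0.443 = 2177, 3468 × 0.156 = 541 → 2718
Group 2: 2600 × 0.968 = 2517
Group 3: 4915 × 0.943 = 4635
Group 4: 3468 × 0.957 + 15283 × 0.526 = 3319 + 8039 = 11358
Giving 2718 / 2517 / 4635 / 11358.
Period 4.
Births: 2517 × 0.443 = 1115, 4635 × 0.156 = 723 → 1838
Group 2: 2718 × 0.968 = 2631
Group 3: 2517 × 0.943 = 2374
Group 4: 4635 × 0.957 + 11358 × 0.526 = 4436 + 5974 = 10410
Giving 1838 / 2631 / 2374 / 10410.

1838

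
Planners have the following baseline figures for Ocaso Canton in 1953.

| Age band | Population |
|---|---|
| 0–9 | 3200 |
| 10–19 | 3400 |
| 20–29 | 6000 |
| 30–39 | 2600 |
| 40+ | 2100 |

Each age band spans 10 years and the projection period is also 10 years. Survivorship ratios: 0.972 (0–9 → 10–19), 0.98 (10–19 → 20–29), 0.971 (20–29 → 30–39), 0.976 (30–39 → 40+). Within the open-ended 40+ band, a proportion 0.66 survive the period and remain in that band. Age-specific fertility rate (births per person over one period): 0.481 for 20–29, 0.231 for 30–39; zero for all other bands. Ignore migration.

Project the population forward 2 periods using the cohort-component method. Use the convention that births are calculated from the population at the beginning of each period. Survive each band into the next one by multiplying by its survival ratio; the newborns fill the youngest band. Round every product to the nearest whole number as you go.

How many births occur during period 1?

Numbering the bands 1..5 from youngest to oldest:
After projecting period 1:
Births: 6000 × 0.481 = 2886 ; 2600 × 0.231 = 601 → 3487
Band 2: 3200 × 0.972 = 3110
Band 3: 3400 × 0.98 = 3332
Band 4: 6000 × 0.971 = 5826
Band 5: 2600 × 0.976 + 2100 × 0.66 = 2538 + 1386 = 3924
→ [3487, 3110, 3332, 5826, 3924]

3487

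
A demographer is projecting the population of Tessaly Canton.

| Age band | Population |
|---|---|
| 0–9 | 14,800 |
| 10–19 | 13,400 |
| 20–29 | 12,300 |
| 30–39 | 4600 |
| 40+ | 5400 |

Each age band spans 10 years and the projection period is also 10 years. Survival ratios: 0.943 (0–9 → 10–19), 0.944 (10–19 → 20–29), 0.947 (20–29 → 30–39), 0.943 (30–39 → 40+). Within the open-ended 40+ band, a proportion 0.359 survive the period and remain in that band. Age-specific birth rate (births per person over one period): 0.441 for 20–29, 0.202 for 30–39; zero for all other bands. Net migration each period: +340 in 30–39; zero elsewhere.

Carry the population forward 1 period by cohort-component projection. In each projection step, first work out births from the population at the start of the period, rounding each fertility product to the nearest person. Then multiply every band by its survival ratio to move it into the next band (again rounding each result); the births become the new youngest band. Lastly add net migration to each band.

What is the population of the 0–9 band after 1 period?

[period 1]
Births: 12300 × 0.441 = 5424  |  4600 × 0.202 = 929 ⇒ total 6353
10–19: 14800 × 0.943 = 13956
20–29: 13400 × 0.944 = 12650
30–39: 12300 × 0.947 = 11648
40+: 4600 × 0.943 + 5400 × 0.359 = 4338 + 1939 = 6277
Net migration: 30–39 + 340 → 11988
→ [6353, 13956, 12650, 11988, 6277]

6353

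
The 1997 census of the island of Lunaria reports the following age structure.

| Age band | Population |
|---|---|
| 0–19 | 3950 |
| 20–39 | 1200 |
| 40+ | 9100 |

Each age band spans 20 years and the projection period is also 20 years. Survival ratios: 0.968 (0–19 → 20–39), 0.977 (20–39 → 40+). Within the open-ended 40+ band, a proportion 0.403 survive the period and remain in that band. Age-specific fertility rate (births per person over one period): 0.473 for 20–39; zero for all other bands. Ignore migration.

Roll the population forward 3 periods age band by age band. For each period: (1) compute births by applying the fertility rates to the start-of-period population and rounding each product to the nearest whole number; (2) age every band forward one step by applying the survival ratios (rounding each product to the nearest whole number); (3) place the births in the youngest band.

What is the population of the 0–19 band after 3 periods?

260

Numbering the bands 1..3 from youngest to oldest:
Period 1:
Births: 1200 × 0.473 = 568
Band 2: 3950 × 0.968 = 3824
Band 3: 1200 × 0.977 + 9100 × 0.403 = 1172 + 3667 = 4839
→ [568, 3824, 4839]
Period 2:
Births: 3824 × 0.473 = 1809
Band 2: 568 × 0.968 = 550
Band 3: 3824 × 0.977 + 4839 × 0.403 = 3736 + 1950 = 5686
→ [1809, 550, 5686]
Period 3:
Births: 550 × 0.473 = 260
Band 2: 1809 × 0.968 = 1751
Band 3: 550 × 0.977 + 5686 × 0.403 = 537 + 2291 = 2828
→ [260, 1751, 2828]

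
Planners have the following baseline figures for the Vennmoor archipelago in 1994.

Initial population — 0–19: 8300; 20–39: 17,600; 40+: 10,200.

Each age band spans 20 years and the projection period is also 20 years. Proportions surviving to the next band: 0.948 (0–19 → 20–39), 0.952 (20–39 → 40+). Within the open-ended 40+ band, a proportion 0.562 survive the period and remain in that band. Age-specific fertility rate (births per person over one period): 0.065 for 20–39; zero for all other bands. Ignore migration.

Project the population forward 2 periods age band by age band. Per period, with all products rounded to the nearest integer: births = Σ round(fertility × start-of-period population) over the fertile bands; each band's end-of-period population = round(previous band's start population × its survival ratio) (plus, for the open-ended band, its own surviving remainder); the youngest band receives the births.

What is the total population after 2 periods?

(Groups numbered youngest = 1 to oldest = 3.)
Period 1:
Births: 17600 × 0.065 = 1144
Group 2: 8300 × 0.948 = 7868
Group 3: 17600 × 0.952 + 10200 × 0.562 = 16755 + 5732 = 22487
Giving 1144 / 7868 / 22487.
Period 2:
Births: 7868 × 0.065 = 511
Group 2: 1144 × 0.948 = 1085
Group 3: 7868 × 0.952 + 22487 × 0.562 = 7490 + 12638 = 20128
Giving 511 / 1085 / 20128.
Total after period 2: 511 + 1085 + 20128 = 21724

21724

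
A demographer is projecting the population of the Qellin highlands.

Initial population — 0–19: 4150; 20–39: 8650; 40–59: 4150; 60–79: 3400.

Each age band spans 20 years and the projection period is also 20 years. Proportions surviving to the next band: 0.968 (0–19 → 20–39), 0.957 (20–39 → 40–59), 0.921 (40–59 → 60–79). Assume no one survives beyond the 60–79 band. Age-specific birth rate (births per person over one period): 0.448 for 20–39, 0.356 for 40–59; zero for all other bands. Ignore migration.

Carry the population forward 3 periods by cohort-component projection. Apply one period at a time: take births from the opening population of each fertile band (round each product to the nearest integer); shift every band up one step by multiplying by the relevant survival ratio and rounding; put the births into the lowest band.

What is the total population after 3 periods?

16782

— Period 1 —
Births: 8650 × 0.448 = 3875, 4150 × 0.356 = 1477 — total 5352
20–39: 4150 × 0.968 = 4017
40–59: 8650 × 0.957 = 8278
60–79: 4150 × 0.921 = 3822
→ [5352, 4017, 8278, 3822]
— Period 2 —
Births: 4017 × 0.448 = 1800, 8278 × 0.356 = 2947 — total 4747
20–39: 5352 × 0.968 = 5181
40–59: 4017 × 0.957 = 3844
60–79: 8278 × 0.921 = 7624
→ [4747, 5181, 3844, 7624]
— Period 3 —
Births: 5181 × 0.448 = 2321, 3844 × 0.356 = 1368 — total 3689
20–39: 4747 × 0.968 = 4595
40–59: 5181 × 0.957 = 4958
60–79: 3844 × 0.921 = 3540
→ [3689, 4595, 4958, 3540]
Total after period 3: 3689 + 4595 + 4958 + 3540 = 16782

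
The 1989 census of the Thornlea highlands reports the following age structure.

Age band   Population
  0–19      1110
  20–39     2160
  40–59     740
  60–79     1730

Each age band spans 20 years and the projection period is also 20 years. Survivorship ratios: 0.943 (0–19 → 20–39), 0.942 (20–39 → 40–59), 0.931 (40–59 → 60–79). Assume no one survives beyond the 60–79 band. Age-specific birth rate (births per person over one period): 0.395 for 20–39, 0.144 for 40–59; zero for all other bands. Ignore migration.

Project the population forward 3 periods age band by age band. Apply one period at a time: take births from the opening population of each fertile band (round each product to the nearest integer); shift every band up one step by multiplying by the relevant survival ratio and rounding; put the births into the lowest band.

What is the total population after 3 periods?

Call the groups 1 to 4, youngest first.
[period 1]
Births: 2160 * 0.395 = 853 ; 740 * 0.144 = 107 — total 960
Group 2: 1110 * 0.943 = 1047
Group 3: 2160 * 0.942 = 2035
Group 4: 740 * 0.931 = 689
→ [960, 1047, 2035, 689]
[period 2]
Births: 1047 * 0.395 = 414 ; 2035 * 0.144 = 293 — total 707
Group 2: 960 * 0.943 = 905
Group 3: 1047 * 0.942 = 986
Group 4: 2035 * 0.931 = 1895
→ [707, 905, 986, 1895]
[period 3]
Births: 905 * 0.395 = 357 ; 986 * 0.144 = 142 — total 499
Group 2: 707 * 0.943 = 667
Group 3: 905 * 0.942 = 853
Group 4: 986 * 0.931 = 918
→ [499, 667, 853, 918]
Total after period 3: 499 + 667 + 853 + 918 = 2937

2937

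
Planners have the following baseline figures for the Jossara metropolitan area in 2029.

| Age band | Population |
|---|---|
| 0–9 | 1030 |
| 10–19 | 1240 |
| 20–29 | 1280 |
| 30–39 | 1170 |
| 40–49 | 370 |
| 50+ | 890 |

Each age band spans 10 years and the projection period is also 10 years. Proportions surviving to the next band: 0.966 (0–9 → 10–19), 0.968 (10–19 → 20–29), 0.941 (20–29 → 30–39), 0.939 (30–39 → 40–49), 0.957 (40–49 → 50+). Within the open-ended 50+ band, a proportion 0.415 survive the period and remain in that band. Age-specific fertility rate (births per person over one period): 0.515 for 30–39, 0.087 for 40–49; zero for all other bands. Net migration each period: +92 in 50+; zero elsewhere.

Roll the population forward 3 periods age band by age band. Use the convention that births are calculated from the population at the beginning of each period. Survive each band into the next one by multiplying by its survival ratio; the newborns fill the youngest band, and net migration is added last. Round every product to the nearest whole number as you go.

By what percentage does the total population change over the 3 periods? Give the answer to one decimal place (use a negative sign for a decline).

Period 1.
Births: 1170 * 0.515 = 603, 370 * 0.087 = 32 → total 635
10–19: 1030 * 0.966 = 995
20–29: 1240 * 0.968 = 1200
30–39: 1280 * 0.941 = 1204
40–49: 1170 * 0.939 = 1099
50+: 370 * 0.957 + 890 * 0.415 = 354 + 369 = 723
Net migration: 50+ + 92 → 815
→ [635, 995, 1200, 1204, 1099, 815]
Period 2.
Births: 1204 * 0.515 = 620, 1099 * 0.087 = 96 → total 716
10–19: 635 * 0.966 = 613
20–29: 995 * 0.968 = 963
30–39: 1200 * 0.941 = 1129
40–49: 1204 * 0.939 = 1131
50+: 1099 * 0.957 + 815 * 0.415 = 1052 + 338 = 1390
Net migration: 50+ + 92 → 1482
→ [716, 613, 963, 1129, 1131, 1482]
Period 3.
Births: 1129 * 0.515 = 581, 1131 * 0.087 = 98 → total 679
10–19: 716 * 0.966 = 692
20–29: 613 * 0.968 = 593
30–39: 963 * 0.941 = 906
40–49: 1129 * 0.939 = 1060
50+: 1131 * 0.957 + 1482 * 0.415 = 1082 + 615 = 1697
Net migration: 50+ + 92 → 1789
→ [679, 692, 593, 906, 1060, 1789]
Total: 5980 → 5719; change = -261; percentage change = -4.4%

-4.4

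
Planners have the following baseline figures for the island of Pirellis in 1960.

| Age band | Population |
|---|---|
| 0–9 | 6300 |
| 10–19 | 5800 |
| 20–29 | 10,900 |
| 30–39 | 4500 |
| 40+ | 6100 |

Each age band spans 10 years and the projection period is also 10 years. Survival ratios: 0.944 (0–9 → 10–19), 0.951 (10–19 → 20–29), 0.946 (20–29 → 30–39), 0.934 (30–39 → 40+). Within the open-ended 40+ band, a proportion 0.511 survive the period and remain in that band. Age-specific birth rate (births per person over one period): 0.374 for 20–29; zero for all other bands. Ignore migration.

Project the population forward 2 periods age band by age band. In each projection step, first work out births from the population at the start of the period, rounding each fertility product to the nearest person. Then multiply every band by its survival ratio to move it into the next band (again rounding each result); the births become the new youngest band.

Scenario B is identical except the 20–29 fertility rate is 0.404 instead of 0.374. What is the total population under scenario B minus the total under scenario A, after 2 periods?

473

Let band 1 be 0–9 through band 5 = 40+.
Period 1.
Births: 10900 * 0.374 = 4077
Band 2: 6300 * 0.944 = 5947
Band 3: 5800 * 0.951 = 5516
Band 4: 10900 * 0.946 = 10311
Band 5: 4500 * 0.934 + 6100 * 0.511 = 4203 + 3117 = 7320
End of period: [4077, 5947, 5516, 10311, 7320]
Period 2.
Births: 5516 * 0.374 = 2063
Band 2: 4077 * 0.944 = 3849
Band 3: 5947 * 0.951 = 5656
Band 4: 5516 * 0.946 = 5218
Band 5: 10311 * 0.934 + 7320 * 0.511 = 9630 + 3741 = 13371
End of period: [2063, 3849, 5656, 5218, 13371]
Scenario A total after 2 periods: 30157
Scenario B projection —
Period 1.
Births: 10900 * 0.404 = 4404
Band 2: 6300 * 0.944 = 5947
Band 3: 5800 * 0.951 = 5516
Band 4: 10900 * 0.946 = 10311
Band 5: 4500 * 0.934 + 6100 * 0.511 = 4203 + 3117 = 7320
End of period: [4404, 5947, 5516, 10311, 7320]
Period 2.
Births: 5516 * 0.404 = 2228
Band 2: 4404 * 0.944 = 4157
Band 3: 5947 * 0.951 = 5656
Band 4: 5516 * 0.946 = 5218
Band 5: 10311 * 0.934 + 7320 * 0.511 = 9630 + 3741 = 13371
End of period: [2228, 4157, 5656, 5218, 13371]
Scenario B total after 2 periods: 30630
Difference B − A = 30630 − 30157 = 473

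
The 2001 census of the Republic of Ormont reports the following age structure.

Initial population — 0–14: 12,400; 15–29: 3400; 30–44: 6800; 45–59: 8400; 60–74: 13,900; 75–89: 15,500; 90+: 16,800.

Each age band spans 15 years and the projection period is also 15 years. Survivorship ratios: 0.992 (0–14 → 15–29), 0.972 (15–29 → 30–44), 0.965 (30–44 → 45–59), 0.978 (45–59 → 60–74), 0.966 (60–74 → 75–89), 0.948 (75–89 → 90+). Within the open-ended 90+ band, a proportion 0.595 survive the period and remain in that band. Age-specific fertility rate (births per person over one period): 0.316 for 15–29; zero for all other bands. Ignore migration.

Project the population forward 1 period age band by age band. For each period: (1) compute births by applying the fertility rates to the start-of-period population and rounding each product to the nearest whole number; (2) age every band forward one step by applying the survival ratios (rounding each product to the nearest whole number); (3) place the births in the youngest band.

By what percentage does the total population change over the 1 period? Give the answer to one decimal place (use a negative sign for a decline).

-9.9

(Groups numbered youngest = 1 to oldest = 7.)
Period 1.
Births: 3400 × 0.316 = 1074
Group 2: 12400 × 0.992 = 12301
Group 3: 3400 × 0.972 = 3305
Group 4: 6800 × 0.965 = 6562
Group 5: 8400 × 0.978 = 8215
Group 6: 13900 × 0.966 = 13427
Group 7: 15500 × 0.948 + 16800 × 0.595 = 14694 + 9996 = 24690
End of period: [1074, 12301, 3305, 6562, 8215, 13427, 24690]
Total: 77200 → 69574; change = -7626; percentage change = -9.9%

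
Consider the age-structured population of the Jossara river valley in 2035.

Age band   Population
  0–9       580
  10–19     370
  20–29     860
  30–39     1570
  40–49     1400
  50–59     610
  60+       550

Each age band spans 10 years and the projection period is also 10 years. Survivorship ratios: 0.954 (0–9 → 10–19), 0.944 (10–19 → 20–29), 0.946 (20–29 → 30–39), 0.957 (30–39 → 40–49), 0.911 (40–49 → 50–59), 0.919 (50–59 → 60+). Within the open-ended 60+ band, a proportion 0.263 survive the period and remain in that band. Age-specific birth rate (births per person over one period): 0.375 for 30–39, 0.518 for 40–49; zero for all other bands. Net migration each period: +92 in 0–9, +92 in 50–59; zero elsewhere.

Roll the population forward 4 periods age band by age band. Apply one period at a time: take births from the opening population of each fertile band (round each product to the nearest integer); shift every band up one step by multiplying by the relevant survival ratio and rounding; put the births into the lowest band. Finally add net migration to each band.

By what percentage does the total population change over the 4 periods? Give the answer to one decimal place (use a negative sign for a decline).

-10.3

(Groups numbered youngest = 1 to oldest = 7.)
Period 1:
Births: 1570 × 0.375 = 589, 1400 × 0.518 = 725 → 1314
Group 2: 580 × 0.954 = 553
Group 3: 370 × 0.944 = 349
Group 4: 860 × 0.946 = 814
Group 5: 1570 × 0.957 = 1502
Group 6: 1400 × 0.911 = 1275
Group 7: 610 × 0.919 + 550 × 0.263 = 561 + 145 = 706
Net migration: Group 1 + 92 → 1406; Group 6 + 92 → 1367
→ [1406, 553, 349, 814, 1502, 1367, 706]
Period 2:
Births: 814 × 0.375 = 305, 1502 × 0.518 = 778 → 1083
Group 2: 1406 × 0.954 = 1341
Group 3: 553 × 0.944 = 522
Group 4: 349 × 0.946 = 330
Group 5: 814 × 0.957 = 779
Group 6: 1502 × 0.911 = 1368
Group 7: 1367 × 0.919 + 706 × 0.263 = 1256 + 186 = 1442
Net migration: Group 1 + 92 → 1175; Group 6 + 92 → 1460
→ [1175, 1341, 522, 330, 779, 1460, 1442]
Period 3:
Births: 330 × 0.375 = 124, 779 × 0.518 = 404 → 528
Group 2: 1175 × 0.954 = 1121
Group 3: 1341 × 0.944 = 1266
Group 4: 522 × 0.946 = 494
Group 5: 330 × 0.957 = 316
Group 6: 779 × 0.911 = 710
Group 7: 1460 × 0.919 + 1442 × 0.263 = 1342 + 379 = 1721
Net migration: Group 1 + 92 → 620; Group 6 + 92 → 802
→ [620, 1121, 1266, 494, 316, 802, 1721]
Period 4:
Births: 494 × 0.375 = 185, 316 × 0.518 = 164 → 349
Group 2: 620 × 0.954 = 591
Group 3: 1121 × 0.944 = 1058
Group 4: 1266 × 0.946 = 1198
Group 5: 494 × 0.957 = 473
Group 6: 316 × 0.911 = 288
Group 7: 802 × 0.919 + 1721 × 0.263 = 737 + 453 = 1190
Net migration: Group 1 + 92 → 441; Group 6 + 92 → 380
→ [441, 591, 1058, 1198, 473, 380, 1190]
Total: 5940 → 5331; change = -609; percentage change = -10.3%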